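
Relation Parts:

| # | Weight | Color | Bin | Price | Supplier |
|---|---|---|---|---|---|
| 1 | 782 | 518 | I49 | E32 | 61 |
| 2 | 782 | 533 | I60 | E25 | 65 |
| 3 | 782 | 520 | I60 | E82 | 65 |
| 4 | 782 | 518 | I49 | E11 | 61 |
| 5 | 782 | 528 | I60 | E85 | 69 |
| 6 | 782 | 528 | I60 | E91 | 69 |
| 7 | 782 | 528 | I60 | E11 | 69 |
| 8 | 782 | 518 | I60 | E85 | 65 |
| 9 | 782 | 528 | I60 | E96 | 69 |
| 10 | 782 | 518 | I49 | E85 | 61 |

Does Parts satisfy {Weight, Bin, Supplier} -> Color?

No

(Weight=782, Bin=I49, Supplier=61): rows 1, 4, 10 → Color = 518, 518, 518 ✓
(Weight=782, Bin=I60, Supplier=65): rows 2, 3, 8 → Color takes values {533, 520, 518} — violation
(Weight=782, Bin=I60, Supplier=69): rows 5, 6, 7, 9 → Color = 528, 528, 528, 528 ✓
Two rows agree on {Weight, Bin, Supplier} but differ on Color, so {Weight, Bin, Supplier} -> Color does not hold.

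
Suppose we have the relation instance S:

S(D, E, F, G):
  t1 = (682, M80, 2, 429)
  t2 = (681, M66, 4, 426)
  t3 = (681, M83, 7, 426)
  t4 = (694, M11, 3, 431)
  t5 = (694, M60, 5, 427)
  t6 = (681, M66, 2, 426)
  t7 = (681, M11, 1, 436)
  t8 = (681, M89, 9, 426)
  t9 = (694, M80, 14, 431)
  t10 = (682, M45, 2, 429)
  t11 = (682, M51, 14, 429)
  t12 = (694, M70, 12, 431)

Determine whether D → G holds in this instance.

No

D=682: rows 1, 10, 11 → G = 429, 429, 429 ✓
D=681: rows 2, 3, 6, 7, 8 → G takes values {426, 436} — violation
D=694: rows 4, 5, 9, 12 → G takes values {431, 427} — violation
Two rows agree on D but differ on G, so D → G does not hold.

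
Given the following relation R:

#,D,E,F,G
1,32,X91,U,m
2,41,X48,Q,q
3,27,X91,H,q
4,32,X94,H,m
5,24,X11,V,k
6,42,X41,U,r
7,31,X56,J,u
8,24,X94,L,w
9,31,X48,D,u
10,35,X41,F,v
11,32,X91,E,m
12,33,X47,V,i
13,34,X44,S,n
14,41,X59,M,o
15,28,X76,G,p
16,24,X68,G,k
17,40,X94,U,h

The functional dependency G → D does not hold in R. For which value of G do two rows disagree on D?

G=m: rows 1, 4, 11 → D = 32, 32, 32 ✓
G=q: rows 2, 3 → D takes values {41, 27} — violation
G=k: rows 5, 16 → D = 24, 24 ✓
G=r: row 6 → D = 42 ✓
G=u: rows 7, 9 → D = 31, 31 ✓
G=w: row 8 → D = 24 ✓
G=v: row 10 → D = 35 ✓
G=i: row 12 → D = 33 ✓
G=n: row 13 → D = 34 ✓
G=o: row 14 → D = 41 ✓
G=p: row 15 → D = 28 ✓
G=h: row 17 → D = 40 ✓
The only G value with inconsistent D is G=q.

q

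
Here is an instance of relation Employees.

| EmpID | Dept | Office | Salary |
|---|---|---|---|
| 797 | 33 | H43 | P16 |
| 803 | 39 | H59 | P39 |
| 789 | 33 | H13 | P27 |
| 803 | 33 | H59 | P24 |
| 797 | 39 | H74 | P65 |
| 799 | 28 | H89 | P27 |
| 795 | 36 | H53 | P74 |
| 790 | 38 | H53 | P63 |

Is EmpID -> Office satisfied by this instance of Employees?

No

EmpID=797: 2 rows → Office takes values {H43, H74} — violation
EmpID=803: 2 rows → Office = H59, H59 ✓
EmpID=789: 1 row → Office = H13 ✓
EmpID=799: 1 row → Office = H89 ✓
EmpID=795: 1 row → Office = H53 ✓
EmpID=790: 1 row → Office = H53 ✓
Two rows agree on EmpID but differ on Office, so EmpID -> Office does not hold.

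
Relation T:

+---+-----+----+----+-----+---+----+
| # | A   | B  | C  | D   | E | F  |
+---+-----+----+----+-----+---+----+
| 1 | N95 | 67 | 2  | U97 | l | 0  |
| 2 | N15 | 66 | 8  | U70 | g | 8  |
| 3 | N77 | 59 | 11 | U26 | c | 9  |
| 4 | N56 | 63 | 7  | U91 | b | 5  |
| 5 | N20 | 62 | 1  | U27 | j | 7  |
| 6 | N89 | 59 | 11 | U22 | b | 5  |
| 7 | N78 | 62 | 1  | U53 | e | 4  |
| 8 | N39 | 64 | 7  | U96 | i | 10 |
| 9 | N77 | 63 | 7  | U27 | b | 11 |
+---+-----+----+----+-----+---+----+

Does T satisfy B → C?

Yes

B=67: row 1 → C = 2 ✓
B=66: row 2 → C = 8 ✓
B=59: rows 3, 6 → C = 11, 11 ✓
B=63: rows 4, 9 → C = 7, 7 ✓
B=62: rows 5, 7 → C = 1, 1 ✓
B=64: row 8 → C = 7 ✓
Every B value is associated with a single C value, so B → C holds.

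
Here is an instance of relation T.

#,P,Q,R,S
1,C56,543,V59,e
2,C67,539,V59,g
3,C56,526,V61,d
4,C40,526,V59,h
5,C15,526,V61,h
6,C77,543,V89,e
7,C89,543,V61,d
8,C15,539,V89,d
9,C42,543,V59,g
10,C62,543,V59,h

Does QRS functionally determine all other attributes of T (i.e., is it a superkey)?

All 10 rows have distinct QRS values, so QRS → (all attributes) holds and QRS is a superkey.

Yes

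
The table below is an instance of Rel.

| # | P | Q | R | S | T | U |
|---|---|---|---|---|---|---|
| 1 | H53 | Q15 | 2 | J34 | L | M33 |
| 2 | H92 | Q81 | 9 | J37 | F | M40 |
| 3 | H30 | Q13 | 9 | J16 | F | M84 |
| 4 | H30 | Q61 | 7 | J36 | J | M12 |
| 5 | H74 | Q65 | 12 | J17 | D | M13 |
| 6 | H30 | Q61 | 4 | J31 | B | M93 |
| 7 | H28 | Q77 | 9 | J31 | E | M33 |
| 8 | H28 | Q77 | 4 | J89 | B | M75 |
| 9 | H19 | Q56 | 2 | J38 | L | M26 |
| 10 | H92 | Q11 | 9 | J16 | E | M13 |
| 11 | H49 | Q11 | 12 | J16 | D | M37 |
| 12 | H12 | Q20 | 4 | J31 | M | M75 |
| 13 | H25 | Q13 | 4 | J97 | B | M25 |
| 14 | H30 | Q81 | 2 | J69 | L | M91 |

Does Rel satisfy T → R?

T=L: rows 1, 9, 14 → R = 2, 2, 2 ✓
T=F: rows 2, 3 → R = 9, 9 ✓
T=J: row 4 → R = 7 ✓
T=D: rows 5, 11 → R = 12, 12 ✓
T=B: rows 6, 8, 13 → R = 4, 4, 4 ✓
T=E: rows 7, 10 → R = 9, 9 ✓
T=M: row 12 → R = 4 ✓
Every T value is associated with a single R value, so T → R holds.

Yes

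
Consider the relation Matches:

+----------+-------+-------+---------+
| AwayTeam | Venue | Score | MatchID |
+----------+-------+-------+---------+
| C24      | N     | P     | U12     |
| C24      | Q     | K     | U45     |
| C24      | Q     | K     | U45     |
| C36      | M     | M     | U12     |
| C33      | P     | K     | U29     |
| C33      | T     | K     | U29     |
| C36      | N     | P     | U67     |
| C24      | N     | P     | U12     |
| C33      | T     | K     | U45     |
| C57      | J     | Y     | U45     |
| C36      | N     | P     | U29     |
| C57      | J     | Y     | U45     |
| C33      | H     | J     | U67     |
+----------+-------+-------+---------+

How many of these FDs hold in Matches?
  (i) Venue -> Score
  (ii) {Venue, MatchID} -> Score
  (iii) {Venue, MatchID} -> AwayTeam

(i) Venue -> Score: every LHS value maps to a single RHS value — holds.
(ii) {Venue, MatchID} -> Score: every LHS value maps to a single RHS value — holds.
(iii) {Venue, MatchID} -> AwayTeam: every LHS value maps to a single RHS value — holds.
3 of the 3 dependencies hold.

3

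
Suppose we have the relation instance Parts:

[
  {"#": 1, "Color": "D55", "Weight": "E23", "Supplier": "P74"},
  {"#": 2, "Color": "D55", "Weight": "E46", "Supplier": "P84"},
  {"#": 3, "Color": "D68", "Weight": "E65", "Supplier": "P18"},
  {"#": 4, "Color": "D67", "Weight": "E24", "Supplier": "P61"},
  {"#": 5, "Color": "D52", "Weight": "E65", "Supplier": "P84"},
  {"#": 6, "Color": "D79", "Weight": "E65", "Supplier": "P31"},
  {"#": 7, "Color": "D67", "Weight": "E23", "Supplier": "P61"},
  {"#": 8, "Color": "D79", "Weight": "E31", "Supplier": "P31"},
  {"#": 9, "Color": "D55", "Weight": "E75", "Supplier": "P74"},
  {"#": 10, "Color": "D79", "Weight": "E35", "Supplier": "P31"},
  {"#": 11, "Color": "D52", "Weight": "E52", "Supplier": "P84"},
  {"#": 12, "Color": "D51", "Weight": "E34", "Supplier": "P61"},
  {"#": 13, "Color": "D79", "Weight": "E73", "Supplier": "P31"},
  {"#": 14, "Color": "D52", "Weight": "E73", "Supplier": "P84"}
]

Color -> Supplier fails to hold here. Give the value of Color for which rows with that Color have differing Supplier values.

Color=D55: rows 1, 2, 9 → Supplier takes values {P74, P84} — violation
Color=D68: row 3 → Supplier = P18 ✓
Color=D67: rows 4, 7 → Supplier = P61, P61 ✓
Color=D52: rows 5, 11, 14 → Supplier = P84, P84, P84 ✓
Color=D79: rows 6, 8, 10, 13 → Supplier = P31, P31, P31, P31 ✓
Color=D51: row 12 → Supplier = P61 ✓
The only Color value with inconsistent Supplier is Color=D55.

D55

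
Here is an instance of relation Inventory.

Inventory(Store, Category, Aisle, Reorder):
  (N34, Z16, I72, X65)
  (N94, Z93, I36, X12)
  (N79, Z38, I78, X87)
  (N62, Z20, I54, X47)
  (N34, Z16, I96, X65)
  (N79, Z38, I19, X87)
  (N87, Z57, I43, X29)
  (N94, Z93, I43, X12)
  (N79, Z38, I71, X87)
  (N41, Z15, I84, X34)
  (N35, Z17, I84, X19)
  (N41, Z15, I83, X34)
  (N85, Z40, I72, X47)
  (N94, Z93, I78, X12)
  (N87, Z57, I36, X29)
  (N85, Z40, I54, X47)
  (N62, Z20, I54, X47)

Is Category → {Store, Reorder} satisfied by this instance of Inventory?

Category=Z16: 2 rows → {Store,Reorder} = (N34, X65), (N34, X65) ✓
Category=Z93: 3 rows → {Store,Reorder} = (N94, X12), (N94, X12), (N94, X12) ✓
Category=Z38: 3 rows → {Store,Reorder} = (N79, X87), (N79, X87), (N79, X87) ✓
Category=Z20: 2 rows → {Store,Reorder} = (N62, X47), (N62, X47) ✓
Category=Z57: 2 rows → {Store,Reorder} = (N87, X29), (N87, X29) ✓
Category=Z15: 2 rows → {Store,Reorder} = (N41, X34), (N41, X34) ✓
Category=Z17: 1 row → {Store,Reorder} = (N35, X19) ✓
Category=Z40: 2 rows → {Store,Reorder} = (N85, X47), (N85, X47) ✓
Every Category value is associated with a single {Store, Reorder} value, so Category → {Store, Reorder} holds.

Yes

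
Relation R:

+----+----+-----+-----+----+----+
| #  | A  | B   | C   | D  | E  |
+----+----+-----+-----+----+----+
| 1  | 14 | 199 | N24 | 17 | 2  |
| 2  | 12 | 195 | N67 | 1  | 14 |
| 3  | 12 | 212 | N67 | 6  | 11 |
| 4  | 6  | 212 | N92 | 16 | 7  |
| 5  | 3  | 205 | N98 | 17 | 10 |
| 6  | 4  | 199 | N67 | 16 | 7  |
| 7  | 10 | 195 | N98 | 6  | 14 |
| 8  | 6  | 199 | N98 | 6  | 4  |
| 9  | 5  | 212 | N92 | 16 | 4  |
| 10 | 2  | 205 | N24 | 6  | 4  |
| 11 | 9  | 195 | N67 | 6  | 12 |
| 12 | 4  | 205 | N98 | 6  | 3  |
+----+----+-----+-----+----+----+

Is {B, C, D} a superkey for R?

Rows 4 and 9 have the same {B, C, D} value (B=212, C=N92, D=16) but are distinct tuples, so {B, C, D} does not determine every attribute — not a superkey.

No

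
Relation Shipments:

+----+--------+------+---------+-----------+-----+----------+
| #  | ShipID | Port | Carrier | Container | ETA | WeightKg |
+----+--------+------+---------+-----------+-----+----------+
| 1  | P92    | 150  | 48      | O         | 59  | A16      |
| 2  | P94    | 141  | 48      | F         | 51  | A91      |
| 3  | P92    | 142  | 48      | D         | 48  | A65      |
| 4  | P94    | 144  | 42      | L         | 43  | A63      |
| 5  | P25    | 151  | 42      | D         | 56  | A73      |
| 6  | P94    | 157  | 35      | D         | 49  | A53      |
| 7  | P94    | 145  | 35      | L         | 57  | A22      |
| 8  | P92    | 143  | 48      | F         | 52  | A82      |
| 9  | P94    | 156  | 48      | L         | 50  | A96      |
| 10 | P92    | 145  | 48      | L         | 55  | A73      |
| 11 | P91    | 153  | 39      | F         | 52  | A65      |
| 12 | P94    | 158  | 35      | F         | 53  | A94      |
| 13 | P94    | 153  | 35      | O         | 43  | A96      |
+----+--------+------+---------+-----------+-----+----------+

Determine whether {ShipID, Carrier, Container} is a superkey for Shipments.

All 13 rows have distinct {ShipID, Carrier, Container} values, so {ShipID, Carrier, Container} → (all attributes) holds and {ShipID, Carrier, Container} is a superkey.

Yes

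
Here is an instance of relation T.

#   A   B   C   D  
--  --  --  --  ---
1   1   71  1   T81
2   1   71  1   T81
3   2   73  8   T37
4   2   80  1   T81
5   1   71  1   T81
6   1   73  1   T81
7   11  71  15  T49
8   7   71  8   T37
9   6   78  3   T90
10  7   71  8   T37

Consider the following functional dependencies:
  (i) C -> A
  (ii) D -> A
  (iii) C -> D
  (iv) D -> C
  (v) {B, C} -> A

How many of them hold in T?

3

(i) C -> A: C=1: rows 1, 2, 4, 5, 6 → A takes values {1, 2} — violation; C=8: rows 3, 8, 10 → A takes values {2, 7} — violation — fails.
(ii) D -> A: D=T81: rows 1, 2, 4, 5, 6 → A takes values {1, 2} — violation; D=T37: rows 3, 8, 10 → A takes values {2, 7} — violation — fails.
(iii) C -> D: every LHS value maps to a single RHS value — holds.
(iv) D -> C: every LHS value maps to a single RHS value — holds.
(v) {B, C} -> A: every LHS value maps to a single RHS value — holds.
3 of the 5 dependencies hold.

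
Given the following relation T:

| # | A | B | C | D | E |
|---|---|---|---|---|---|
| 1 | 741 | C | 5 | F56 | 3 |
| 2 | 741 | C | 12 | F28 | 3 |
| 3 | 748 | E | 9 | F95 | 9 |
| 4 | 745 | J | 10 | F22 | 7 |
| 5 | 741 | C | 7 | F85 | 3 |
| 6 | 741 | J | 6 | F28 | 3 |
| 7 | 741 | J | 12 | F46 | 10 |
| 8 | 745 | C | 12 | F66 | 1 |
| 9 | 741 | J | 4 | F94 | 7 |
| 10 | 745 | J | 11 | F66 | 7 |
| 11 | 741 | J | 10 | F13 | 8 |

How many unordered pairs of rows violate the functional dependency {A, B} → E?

(A=741, B=C): all 3 rows agree on E — 0 pairs.
(A=745, B=J): all 2 rows agree on E — 0 pairs.
(A=741, B=J): violating pairs (6,7), (6,9), (6,11), (7,9), (7,11), (9,11) — 6 pairs.

6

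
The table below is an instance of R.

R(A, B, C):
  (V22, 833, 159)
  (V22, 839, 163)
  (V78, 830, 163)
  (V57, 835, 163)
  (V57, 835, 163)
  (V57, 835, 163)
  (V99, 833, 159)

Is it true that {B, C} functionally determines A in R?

(B=833, C=159): 2 rows → A takes values {V22, V99} — violation
(B=839, C=163): 1 row → A = V22 ✓
(B=830, C=163): 1 row → A = V78 ✓
(B=835, C=163): 3 rows → A = V57, V57, V57 ✓
Two rows agree on {B, C} but differ on A, so {B, C} → A does not hold.

No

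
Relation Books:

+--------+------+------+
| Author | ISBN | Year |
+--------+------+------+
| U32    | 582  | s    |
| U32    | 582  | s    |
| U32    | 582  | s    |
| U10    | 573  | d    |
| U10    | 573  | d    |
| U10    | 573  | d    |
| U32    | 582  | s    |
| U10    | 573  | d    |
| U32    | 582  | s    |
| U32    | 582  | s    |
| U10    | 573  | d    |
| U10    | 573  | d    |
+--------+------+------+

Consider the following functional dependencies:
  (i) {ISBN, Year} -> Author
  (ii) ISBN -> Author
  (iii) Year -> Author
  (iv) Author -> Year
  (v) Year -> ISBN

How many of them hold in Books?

(i) {ISBN, Year} -> Author: every LHS value maps to a single RHS value — holds.
(ii) ISBN -> Author: every LHS value maps to a single RHS value — holds.
(iii) Year -> Author: every LHS value maps to a single RHS value — holds.
(iv) Author -> Year: every LHS value maps to a single RHS value — holds.
(v) Year -> ISBN: every LHS value maps to a single RHS value — holds.
5 of the 5 dependencies hold.

5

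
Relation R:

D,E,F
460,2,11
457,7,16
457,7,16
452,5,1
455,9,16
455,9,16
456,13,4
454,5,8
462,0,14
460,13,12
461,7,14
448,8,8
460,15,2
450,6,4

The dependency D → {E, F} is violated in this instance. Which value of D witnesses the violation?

460

D=460: 3 rows → {E,F} takes values {(2, 11), (13, 12), (15, 2)} — violation
D=457: 2 rows → {E,F} = (7, 16), (7, 16) ✓
D=452: 1 row → {E,F} = (5, 1) ✓
D=455: 2 rows → {E,F} = (9, 16), (9, 16) ✓
D=456: 1 row → {E,F} = (13, 4) ✓
D=454: 1 row → {E,F} = (5, 8) ✓
D=462: 1 row → {E,F} = (0, 14) ✓
D=461: 1 row → {E,F} = (7, 14) ✓
D=448: 1 row → {E,F} = (8, 8) ✓
D=450: 1 row → {E,F} = (6, 4) ✓
The only D value with inconsistent RHS is D=460.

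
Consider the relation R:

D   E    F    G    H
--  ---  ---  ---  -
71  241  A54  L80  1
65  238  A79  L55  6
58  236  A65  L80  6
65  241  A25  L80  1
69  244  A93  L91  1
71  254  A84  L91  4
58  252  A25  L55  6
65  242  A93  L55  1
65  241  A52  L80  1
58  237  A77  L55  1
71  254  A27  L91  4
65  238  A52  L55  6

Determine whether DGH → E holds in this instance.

Yes

(D=71, G=L80, H=1): 1 row → E = 241 ✓
(D=65, G=L55, H=6): 2 rows → E = 238, 238 ✓
(D=58, G=L80, H=6): 1 row → E = 236 ✓
(D=65, G=L80, H=1): 2 rows → E = 241, 241 ✓
(D=69, G=L91, H=1): 1 row → E = 244 ✓
(D=71, G=L91, H=4): 2 rows → E = 254, 254 ✓
(D=58, G=L55, H=6): 1 row → E = 252 ✓
(D=65, G=L55, H=1): 1 row → E = 242 ✓
(D=58, G=L55, H=1): 1 row → E = 237 ✓
Every DGH value is associated with a single E value, so DGH → E holds.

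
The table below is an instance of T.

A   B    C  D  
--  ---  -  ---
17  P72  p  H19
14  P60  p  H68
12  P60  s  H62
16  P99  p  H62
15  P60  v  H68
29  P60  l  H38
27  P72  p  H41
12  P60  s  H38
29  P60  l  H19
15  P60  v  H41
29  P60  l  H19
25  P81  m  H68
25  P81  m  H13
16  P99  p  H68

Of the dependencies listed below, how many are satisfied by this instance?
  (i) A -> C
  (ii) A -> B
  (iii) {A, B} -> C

3

(i) A -> C: every LHS value maps to a single RHS value — holds.
(ii) A -> B: every LHS value maps to a single RHS value — holds.
(iii) {A, B} -> C: every LHS value maps to a single RHS value — holds.
3 of the 3 dependencies hold.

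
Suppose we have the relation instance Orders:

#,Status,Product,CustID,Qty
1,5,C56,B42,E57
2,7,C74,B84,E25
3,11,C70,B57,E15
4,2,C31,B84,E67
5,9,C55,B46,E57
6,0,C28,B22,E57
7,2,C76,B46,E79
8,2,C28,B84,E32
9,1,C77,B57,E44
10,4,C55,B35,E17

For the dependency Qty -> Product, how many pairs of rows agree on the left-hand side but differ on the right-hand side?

Qty=E57: violating pairs (1,5), (1,6), (5,6) — 3 pairs.

3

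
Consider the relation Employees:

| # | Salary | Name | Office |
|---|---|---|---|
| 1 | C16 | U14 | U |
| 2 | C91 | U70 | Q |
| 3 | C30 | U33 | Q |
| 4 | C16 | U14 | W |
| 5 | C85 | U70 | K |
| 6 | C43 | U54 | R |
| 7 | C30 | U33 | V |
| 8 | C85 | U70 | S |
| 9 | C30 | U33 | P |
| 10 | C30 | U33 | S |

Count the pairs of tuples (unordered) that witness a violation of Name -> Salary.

Name=U14: all 2 rows agree on Salary — 0 pairs.
Name=U70: violating pairs (2,5), (2,8) — 2 pairs.
Name=U33: all 4 rows agree on Salary — 0 pairs.

2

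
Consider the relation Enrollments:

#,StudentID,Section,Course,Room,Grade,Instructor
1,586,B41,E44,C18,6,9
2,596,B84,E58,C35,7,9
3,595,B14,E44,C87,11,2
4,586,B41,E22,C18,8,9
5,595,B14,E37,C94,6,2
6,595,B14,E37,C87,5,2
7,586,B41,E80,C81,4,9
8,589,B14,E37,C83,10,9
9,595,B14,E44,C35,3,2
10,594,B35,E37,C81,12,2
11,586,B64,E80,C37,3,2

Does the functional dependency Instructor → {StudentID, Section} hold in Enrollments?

Instructor=9: rows 1, 2, 4, 7, 8 → {StudentID,Section} takes values {(586, B41), (596, B84), (589, B14)} — violation
Instructor=2: rows 3, 5, 6, 9, 10, 11 → {StudentID,Section} takes values {(595, B14), (594, B35), (586, B64)} — violation
Two rows agree on Instructor but differ on {StudentID, Section}, so Instructor → {StudentID, Section} does not hold.

No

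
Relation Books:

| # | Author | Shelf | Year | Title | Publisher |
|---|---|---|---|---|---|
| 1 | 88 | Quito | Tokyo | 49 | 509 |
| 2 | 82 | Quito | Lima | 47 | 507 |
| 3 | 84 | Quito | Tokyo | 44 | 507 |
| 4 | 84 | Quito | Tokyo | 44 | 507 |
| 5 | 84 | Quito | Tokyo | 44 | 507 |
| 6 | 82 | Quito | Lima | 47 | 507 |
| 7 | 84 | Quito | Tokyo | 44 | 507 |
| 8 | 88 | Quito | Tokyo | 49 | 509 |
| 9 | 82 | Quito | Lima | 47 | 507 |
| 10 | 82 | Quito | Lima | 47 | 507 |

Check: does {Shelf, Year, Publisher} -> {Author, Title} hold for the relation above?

Yes

(Shelf=Quito, Year=Tokyo, Publisher=509): rows 1, 8 → {Author,Title} = (88, 49), (88, 49) ✓
(Shelf=Quito, Year=Lima, Publisher=507): rows 2, 6, 9, 10 → {Author,Title} = (82, 47), (82, 47), (82, 47), (82, 47) ✓
(Shelf=Quito, Year=Tokyo, Publisher=507): rows 3, 4, 5, 7 → {Author,Title} = (84, 44), (84, 44), (84, 44), (84, 44) ✓
Every {Shelf, Year, Publisher} value is associated with a single {Author, Title} value, so {Shelf, Year, Publisher} -> {Author, Title} holds.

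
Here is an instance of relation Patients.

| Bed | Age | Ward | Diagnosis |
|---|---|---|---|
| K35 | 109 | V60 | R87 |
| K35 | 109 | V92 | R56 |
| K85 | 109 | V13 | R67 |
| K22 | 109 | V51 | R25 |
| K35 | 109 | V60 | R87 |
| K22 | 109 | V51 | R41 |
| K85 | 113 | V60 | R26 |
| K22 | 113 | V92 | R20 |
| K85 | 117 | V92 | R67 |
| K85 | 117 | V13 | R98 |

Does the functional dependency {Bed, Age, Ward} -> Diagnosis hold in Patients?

(Bed=K35, Age=109, Ward=V60): 2 rows → Diagnosis = R87, R87 ✓
(Bed=K35, Age=109, Ward=V92): 1 row → Diagnosis = R56 ✓
(Bed=K85, Age=109, Ward=V13): 1 row → Diagnosis = R67 ✓
(Bed=K22, Age=109, Ward=V51): 2 rows → Diagnosis takes values {R25, R41} — violation
(Bed=K85, Age=113, Ward=V60): 1 row → Diagnosis = R26 ✓
(Bed=K22, Age=113, Ward=V92): 1 row → Diagnosis = R20 ✓
(Bed=K85, Age=117, Ward=V92): 1 row → Diagnosis = R67 ✓
(Bed=K85, Age=117, Ward=V13): 1 row → Diagnosis = R98 ✓
Two rows agree on {Bed, Age, Ward} but differ on Diagnosis, so {Bed, Age, Ward} -> Diagnosis does not hold.

No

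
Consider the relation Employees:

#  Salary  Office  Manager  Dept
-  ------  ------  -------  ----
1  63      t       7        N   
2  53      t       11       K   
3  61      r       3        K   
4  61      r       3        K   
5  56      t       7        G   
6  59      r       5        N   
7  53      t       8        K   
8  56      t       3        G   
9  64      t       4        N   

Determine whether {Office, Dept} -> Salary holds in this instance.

No

(Office=t, Dept=N): rows 1, 9 → Salary takes values {63, 64} — violation
(Office=t, Dept=K): rows 2, 7 → Salary = 53, 53 ✓
(Office=r, Dept=K): rows 3, 4 → Salary = 61, 61 ✓
(Office=t, Dept=G): rows 5, 8 → Salary = 56, 56 ✓
(Office=r, Dept=N): row 6 → Salary = 59 ✓
Two rows agree on {Office, Dept} but differ on Salary, so {Office, Dept} -> Salary does not hold.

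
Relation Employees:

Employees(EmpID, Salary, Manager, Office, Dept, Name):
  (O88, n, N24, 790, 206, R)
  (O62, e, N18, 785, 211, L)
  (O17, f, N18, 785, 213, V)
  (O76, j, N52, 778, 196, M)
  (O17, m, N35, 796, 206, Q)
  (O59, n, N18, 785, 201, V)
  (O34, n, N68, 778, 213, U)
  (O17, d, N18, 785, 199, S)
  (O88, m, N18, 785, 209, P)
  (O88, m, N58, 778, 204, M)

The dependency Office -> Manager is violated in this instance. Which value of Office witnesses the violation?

Office=790: 1 row → Manager = N24 ✓
Office=785: 5 rows → Manager = N18, N18, N18, N18, N18 ✓
Office=778: 3 rows → Manager takes values {N52, N68, N58} — violation
Office=796: 1 row → Manager = N35 ✓
The only Office value with inconsistent Manager is Office=778.

778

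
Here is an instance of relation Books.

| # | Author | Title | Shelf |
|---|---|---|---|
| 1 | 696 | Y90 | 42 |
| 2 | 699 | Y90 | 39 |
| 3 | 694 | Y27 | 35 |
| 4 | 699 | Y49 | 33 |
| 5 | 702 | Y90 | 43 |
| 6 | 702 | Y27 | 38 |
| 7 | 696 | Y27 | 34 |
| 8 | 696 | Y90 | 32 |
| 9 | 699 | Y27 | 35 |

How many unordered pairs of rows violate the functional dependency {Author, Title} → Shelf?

1

(Author=696, Title=Y90): violating pairs (1,8) — 1 pair.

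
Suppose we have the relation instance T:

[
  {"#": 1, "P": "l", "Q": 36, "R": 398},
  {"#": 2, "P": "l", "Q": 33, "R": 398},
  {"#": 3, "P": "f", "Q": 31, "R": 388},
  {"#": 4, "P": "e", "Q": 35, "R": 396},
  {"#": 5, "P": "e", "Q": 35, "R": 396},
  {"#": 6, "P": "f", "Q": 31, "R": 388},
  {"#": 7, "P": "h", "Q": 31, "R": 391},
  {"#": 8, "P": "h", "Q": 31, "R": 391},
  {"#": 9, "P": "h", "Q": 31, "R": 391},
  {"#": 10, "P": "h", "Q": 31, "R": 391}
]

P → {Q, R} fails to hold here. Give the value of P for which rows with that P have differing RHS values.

l

P=l: rows 1, 2 → {Q,R} takes values {(36, 398), (33, 398)} — violation
P=f: rows 3, 6 → {Q,R} = (31, 388), (31, 388) ✓
P=e: rows 4, 5 → {Q,R} = (35, 396), (35, 396) ✓
P=h: rows 7, 8, 9, 10 → {Q,R} = (31, 391), (31, 391), (31, 391), (31, 391) ✓
The only P value with inconsistent RHS is P=l.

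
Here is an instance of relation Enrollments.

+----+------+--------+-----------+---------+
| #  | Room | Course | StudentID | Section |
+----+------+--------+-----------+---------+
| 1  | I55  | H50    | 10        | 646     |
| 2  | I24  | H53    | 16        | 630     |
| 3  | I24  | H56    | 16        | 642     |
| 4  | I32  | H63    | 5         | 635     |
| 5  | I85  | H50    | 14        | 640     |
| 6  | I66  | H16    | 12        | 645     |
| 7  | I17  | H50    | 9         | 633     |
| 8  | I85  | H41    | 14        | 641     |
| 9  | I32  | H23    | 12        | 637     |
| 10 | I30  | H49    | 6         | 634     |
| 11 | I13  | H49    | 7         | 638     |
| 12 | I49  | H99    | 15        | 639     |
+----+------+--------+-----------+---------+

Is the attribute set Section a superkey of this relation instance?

All 12 rows have distinct Section values, so Section → (all attributes) holds and Section is a superkey.

Yes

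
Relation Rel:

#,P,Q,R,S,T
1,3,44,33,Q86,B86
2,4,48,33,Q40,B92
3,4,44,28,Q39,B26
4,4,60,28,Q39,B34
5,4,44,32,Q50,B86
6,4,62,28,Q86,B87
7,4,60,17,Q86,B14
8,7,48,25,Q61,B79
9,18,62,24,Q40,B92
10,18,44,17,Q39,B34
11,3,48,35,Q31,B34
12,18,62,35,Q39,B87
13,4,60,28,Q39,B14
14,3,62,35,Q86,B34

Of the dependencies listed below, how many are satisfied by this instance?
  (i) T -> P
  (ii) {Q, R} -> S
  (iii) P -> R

0

(i) T -> P: T=B86: rows 1, 5 → P takes values {3, 4} — violation; T=B92: rows 2, 9 → P takes values {4, 18} — violation; T=B34: rows 4, 10, 11, 14 → P takes values {4, 18, 3} — violation; T=B87: rows 6, 12 → P takes values {4, 18} — violation — fails.
(ii) {Q, R} -> S: (Q=62, R=35): rows 12, 14 → S takes values {Q39, Q86} — violation — fails.
(iii) P -> R: P=3: rows 1, 11, 14 → R takes values {33, 35} — violation; P=4: rows 2, 3, 4, 5, 6, 7, 13 → R takes values {33, 28, 32, 17} — violation; P=18: rows 9, 10, 12 → R takes values {24, 17, 35} — violation — fails.
None of the 3 dependencies hold.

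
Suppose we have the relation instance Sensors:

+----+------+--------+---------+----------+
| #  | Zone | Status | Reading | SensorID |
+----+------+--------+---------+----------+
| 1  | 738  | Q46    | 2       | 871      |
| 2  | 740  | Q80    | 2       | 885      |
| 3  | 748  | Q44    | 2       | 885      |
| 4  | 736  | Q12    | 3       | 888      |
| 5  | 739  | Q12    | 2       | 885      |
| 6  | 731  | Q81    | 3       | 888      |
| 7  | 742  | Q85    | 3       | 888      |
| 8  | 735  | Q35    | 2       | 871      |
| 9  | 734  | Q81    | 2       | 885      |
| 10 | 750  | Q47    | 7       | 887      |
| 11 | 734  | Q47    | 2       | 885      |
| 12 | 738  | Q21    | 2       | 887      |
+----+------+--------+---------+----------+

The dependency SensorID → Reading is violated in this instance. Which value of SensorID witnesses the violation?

SensorID=871: rows 1, 8 → Reading = 2, 2 ✓
SensorID=885: rows 2, 3, 5, 9, 11 → Reading = 2, 2, 2, 2, 2 ✓
SensorID=888: rows 4, 6, 7 → Reading = 3, 3, 3 ✓
SensorID=887: rows 10, 12 → Reading takes values {7, 2} — violation
The only SensorID value with inconsistent Reading is SensorID=887.

887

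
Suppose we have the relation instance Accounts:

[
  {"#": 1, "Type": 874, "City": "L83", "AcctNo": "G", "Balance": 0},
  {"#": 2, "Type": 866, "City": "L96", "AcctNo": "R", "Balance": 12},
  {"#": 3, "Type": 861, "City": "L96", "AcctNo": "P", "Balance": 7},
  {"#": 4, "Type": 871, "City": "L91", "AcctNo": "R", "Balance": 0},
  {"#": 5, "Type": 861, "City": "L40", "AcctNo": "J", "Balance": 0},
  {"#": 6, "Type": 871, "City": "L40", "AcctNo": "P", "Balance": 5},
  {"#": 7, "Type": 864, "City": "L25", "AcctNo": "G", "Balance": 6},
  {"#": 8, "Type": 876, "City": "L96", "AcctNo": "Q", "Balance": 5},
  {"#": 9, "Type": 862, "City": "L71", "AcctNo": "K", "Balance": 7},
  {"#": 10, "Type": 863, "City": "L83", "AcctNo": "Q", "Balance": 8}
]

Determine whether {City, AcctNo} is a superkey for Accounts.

All 10 rows have distinct {City, AcctNo} values, so {City, AcctNo} → (all attributes) holds and {City, AcctNo} is a superkey.

Yes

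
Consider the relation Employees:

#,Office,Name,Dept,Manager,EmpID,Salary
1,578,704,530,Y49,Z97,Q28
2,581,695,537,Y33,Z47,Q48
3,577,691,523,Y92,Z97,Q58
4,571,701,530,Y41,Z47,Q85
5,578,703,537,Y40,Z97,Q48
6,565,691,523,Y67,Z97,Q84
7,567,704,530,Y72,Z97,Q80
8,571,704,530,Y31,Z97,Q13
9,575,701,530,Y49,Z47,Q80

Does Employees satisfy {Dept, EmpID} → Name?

Yes

(Dept=530, EmpID=Z97): rows 1, 7, 8 → Name = 704, 704, 704 ✓
(Dept=537, EmpID=Z47): row 2 → Name = 695 ✓
(Dept=523, EmpID=Z97): rows 3, 6 → Name = 691, 691 ✓
(Dept=530, EmpID=Z47): rows 4, 9 → Name = 701, 701 ✓
(Dept=537, EmpID=Z97): row 5 → Name = 703 ✓
Every {Dept, EmpID} value is associated with a single Name value, so {Dept, EmpID} → Name holds.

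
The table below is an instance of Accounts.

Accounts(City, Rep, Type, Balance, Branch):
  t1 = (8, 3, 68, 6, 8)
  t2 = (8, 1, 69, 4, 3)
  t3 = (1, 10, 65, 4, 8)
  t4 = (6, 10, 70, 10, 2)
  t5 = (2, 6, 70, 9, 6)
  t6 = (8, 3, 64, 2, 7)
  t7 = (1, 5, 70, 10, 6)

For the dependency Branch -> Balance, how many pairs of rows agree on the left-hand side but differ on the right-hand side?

Branch=8: violating pairs (1,3) — 1 pair.
Branch=6: violating pairs (5,7) — 1 pair.

2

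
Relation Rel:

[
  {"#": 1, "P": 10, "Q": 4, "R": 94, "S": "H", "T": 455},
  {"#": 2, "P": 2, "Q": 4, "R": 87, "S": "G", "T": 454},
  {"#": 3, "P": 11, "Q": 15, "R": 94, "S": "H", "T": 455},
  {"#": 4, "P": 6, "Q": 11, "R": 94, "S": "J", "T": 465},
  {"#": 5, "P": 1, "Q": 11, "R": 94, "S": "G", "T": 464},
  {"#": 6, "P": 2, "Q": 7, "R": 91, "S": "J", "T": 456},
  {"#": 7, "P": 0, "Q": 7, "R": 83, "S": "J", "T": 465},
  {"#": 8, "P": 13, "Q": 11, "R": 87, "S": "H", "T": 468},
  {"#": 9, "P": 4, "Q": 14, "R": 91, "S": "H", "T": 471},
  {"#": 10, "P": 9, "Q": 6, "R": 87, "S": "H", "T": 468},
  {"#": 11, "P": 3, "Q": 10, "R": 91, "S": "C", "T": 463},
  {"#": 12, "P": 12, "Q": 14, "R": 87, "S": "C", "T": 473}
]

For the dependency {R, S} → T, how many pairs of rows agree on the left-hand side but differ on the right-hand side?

0

(R=94, S=H): all 2 rows agree on T — 0 pairs.
(R=87, S=H): all 2 rows agree on T — 0 pairs.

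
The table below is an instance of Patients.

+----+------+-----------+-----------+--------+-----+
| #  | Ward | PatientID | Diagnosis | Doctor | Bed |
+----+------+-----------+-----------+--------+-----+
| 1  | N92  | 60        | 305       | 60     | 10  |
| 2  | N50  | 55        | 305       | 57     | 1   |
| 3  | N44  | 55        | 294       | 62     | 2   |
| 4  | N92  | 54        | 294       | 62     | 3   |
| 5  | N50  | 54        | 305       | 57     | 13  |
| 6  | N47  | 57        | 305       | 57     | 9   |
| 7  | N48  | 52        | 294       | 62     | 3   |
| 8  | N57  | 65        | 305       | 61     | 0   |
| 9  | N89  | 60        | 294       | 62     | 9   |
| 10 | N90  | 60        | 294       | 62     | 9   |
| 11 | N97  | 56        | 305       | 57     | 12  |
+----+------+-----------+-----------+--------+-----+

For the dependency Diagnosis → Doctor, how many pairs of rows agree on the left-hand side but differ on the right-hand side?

Diagnosis=305: violating pairs (1,2), (1,5), (1,6), (1,8), (1,11), (2,8), (5,8), (6,8), (8,11) — 9 pairs.
Diagnosis=294: all 5 rows agree on Doctor — 0 pairs.

9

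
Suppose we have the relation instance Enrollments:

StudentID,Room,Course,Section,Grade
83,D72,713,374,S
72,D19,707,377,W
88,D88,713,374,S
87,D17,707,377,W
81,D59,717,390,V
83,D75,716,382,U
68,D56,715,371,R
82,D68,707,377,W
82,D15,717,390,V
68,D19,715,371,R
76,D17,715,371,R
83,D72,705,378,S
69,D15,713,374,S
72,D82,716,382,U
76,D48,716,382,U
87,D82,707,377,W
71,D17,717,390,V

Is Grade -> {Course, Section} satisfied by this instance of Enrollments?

No

Grade=S: 4 rows → {Course,Section} takes values {(713, 374), (705, 378)} — violation
Grade=W: 4 rows → {Course,Section} = (707, 377), (707, 377), (707, 377), (707, 377) ✓
Grade=V: 3 rows → {Course,Section} = (717, 390), (717, 390), (717, 390) ✓
Grade=U: 3 rows → {Course,Section} = (716, 382), (716, 382), (716, 382) ✓
Grade=R: 3 rows → {Course,Section} = (715, 371), (715, 371), (715, 371) ✓
Two rows agree on Grade but differ on {Course, Section}, so Grade -> {Course, Section} does not hold.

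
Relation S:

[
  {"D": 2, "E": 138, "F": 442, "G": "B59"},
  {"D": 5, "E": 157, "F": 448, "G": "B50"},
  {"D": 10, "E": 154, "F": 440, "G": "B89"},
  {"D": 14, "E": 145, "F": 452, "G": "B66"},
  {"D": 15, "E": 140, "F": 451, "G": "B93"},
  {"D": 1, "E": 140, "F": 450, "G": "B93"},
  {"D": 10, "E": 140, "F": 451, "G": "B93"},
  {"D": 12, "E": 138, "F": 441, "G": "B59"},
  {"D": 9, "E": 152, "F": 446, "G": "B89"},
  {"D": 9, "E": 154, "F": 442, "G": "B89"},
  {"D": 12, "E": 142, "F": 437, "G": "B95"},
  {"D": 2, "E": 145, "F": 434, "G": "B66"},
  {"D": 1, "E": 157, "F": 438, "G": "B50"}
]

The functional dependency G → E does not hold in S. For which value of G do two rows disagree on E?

B89

G=B59: 2 rows → E = 138, 138 ✓
G=B50: 2 rows → E = 157, 157 ✓
G=B89: 3 rows → E takes values {154, 152} — violation
G=B66: 2 rows → E = 145, 145 ✓
G=B93: 3 rows → E = 140, 140, 140 ✓
G=B95: 1 row → E = 142 ✓
The only G value with inconsistent E is G=B89.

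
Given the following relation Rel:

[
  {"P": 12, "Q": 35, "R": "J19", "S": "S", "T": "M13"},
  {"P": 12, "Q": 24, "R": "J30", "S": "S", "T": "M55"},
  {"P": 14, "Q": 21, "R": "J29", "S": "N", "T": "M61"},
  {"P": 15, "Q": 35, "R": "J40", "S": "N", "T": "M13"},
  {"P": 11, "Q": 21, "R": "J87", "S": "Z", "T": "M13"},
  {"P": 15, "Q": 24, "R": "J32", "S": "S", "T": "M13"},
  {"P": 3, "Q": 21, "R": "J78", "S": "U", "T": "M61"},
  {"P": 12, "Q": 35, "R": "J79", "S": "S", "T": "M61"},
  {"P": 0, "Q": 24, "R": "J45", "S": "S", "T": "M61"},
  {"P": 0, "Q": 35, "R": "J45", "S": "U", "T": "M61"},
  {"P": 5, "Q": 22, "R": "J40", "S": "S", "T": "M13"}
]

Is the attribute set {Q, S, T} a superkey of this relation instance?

All 11 rows have distinct {Q, S, T} values, so {Q, S, T} → (all attributes) holds and {Q, S, T} is a superkey.

Yes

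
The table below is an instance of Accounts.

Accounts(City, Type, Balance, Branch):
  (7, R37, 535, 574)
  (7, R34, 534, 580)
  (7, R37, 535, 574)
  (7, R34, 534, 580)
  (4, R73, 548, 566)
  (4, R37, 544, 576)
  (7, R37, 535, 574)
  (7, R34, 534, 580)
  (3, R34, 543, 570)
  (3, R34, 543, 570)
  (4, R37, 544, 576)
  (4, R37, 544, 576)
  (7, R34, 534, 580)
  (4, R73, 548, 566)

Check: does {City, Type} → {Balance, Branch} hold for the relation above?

(City=7, Type=R37): 3 rows → {Balance,Branch} = (535, 574), (535, 574), (535, 574) ✓
(City=7, Type=R34): 4 rows → {Balance,Branch} = (534, 580), (534, 580), (534, 580), (534, 580) ✓
(City=4, Type=R73): 2 rows → {Balance,Branch} = (548, 566), (548, 566) ✓
(City=4, Type=R37): 3 rows → {Balance,Branch} = (544, 576), (544, 576), (544, 576) ✓
(City=3, Type=R34): 2 rows → {Balance,Branch} = (543, 570), (543, 570) ✓
Every {City, Type} value is associated with a single {Balance, Branch} value, so {City, Type} → {Balance, Branch} holds.

Yes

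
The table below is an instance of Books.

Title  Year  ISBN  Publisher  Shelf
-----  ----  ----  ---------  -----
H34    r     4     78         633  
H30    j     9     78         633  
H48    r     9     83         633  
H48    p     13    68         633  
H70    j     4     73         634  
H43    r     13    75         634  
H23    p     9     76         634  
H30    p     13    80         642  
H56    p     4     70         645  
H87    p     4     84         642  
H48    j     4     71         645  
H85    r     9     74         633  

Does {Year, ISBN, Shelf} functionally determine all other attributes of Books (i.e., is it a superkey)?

Two distinct rows share (Year=r, ISBN=9, Shelf=633), so {Year, ISBN, Shelf} does not determine every attribute — not a superkey.

No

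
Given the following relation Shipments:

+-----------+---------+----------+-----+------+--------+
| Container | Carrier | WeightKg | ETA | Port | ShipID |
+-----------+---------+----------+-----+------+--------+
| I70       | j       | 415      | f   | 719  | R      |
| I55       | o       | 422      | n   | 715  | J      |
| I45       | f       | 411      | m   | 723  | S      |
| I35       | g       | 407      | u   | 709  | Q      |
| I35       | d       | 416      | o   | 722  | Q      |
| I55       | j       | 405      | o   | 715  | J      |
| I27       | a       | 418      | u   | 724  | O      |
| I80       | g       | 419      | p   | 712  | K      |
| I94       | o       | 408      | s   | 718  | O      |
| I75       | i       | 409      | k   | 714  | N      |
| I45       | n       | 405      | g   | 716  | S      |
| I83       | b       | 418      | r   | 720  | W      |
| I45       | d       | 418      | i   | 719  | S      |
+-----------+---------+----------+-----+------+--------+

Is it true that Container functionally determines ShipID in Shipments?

Yes

Container=I70: 1 row → ShipID = R ✓
Container=I55: 2 rows → ShipID = J, J ✓
Container=I45: 3 rows → ShipID = S, S, S ✓
Container=I35: 2 rows → ShipID = Q, Q ✓
Container=I27: 1 row → ShipID = O ✓
Container=I80: 1 row → ShipID = K ✓
Container=I94: 1 row → ShipID = O ✓
Container=I75: 1 row → ShipID = N ✓
Container=I83: 1 row → ShipID = W ✓
Every Container value is associated with a single ShipID value, so Container -> ShipID holds.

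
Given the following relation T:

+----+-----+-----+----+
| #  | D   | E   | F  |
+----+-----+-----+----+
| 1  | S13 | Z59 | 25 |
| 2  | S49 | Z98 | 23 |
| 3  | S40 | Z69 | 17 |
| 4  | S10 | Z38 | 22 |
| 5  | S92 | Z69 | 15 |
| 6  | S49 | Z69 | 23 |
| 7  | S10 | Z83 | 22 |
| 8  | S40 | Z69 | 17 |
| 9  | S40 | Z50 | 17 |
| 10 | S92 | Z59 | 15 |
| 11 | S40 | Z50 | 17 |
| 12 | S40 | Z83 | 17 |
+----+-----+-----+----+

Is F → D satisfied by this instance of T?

Yes

F=25: row 1 → D = S13 ✓
F=23: rows 2, 6 → D = S49, S49 ✓
F=17: rows 3, 8, 9, 11, 12 → D = S40, S40, S40, S40, S40 ✓
F=22: rows 4, 7 → D = S10, S10 ✓
F=15: rows 5, 10 → D = S92, S92 ✓
Every F value is associated with a single D value, so F → D holds.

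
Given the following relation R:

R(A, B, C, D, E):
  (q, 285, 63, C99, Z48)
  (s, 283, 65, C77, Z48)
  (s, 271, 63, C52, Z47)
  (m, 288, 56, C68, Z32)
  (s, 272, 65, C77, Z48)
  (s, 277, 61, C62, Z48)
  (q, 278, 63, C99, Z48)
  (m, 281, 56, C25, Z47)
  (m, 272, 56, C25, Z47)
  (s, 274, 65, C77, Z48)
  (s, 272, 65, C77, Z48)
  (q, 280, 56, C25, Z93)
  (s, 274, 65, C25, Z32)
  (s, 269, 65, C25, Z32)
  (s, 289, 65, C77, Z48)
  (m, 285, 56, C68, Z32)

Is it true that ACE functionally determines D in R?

Yes

(A=q, C=63, E=Z48): 2 rows → D = C99, C99 ✓
(A=s, C=65, E=Z48): 5 rows → D = C77, C77, C77, C77, C77 ✓
(A=s, C=63, E=Z47): 1 row → D = C52 ✓
(A=m, C=56, E=Z32): 2 rows → D = C68, C68 ✓
(A=s, C=61, E=Z48): 1 row → D = C62 ✓
(A=m, C=56, E=Z47): 2 rows → D = C25, C25 ✓
(A=q, C=56, E=Z93): 1 row → D = C25 ✓
(A=s, C=65, E=Z32): 2 rows → D = C25, C25 ✓
Every ACE value is associated with a single D value, so ACE → D holds.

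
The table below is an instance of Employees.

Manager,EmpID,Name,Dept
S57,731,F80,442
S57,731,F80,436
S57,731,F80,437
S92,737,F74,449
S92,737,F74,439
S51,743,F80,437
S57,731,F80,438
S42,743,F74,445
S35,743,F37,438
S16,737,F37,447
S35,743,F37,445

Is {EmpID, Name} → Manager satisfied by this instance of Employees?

Yes

(EmpID=731, Name=F80): 4 rows → Manager = S57, S57, S57, S57 ✓
(EmpID=737, Name=F74): 2 rows → Manager = S92, S92 ✓
(EmpID=743, Name=F80): 1 row → Manager = S51 ✓
(EmpID=743, Name=F74): 1 row → Manager = S42 ✓
(EmpID=743, Name=F37): 2 rows → Manager = S35, S35 ✓
(EmpID=737, Name=F37): 1 row → Manager = S16 ✓
Every {EmpID, Name} value is associated with a single Manager value, so {EmpID, Name} → Manager holds.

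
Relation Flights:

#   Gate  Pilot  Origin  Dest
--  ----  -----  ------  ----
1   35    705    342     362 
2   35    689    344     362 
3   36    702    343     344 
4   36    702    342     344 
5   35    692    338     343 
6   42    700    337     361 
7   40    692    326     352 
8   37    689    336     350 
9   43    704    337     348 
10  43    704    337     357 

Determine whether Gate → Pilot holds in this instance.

Gate=35: rows 1, 2, 5 → Pilot takes values {705, 689, 692} — violation
Gate=36: rows 3, 4 → Pilot = 702, 702 ✓
Gate=42: row 6 → Pilot = 700 ✓
Gate=40: row 7 → Pilot = 692 ✓
Gate=37: row 8 → Pilot = 689 ✓
Gate=43: rows 9, 10 → Pilot = 704, 704 ✓
Two rows agree on Gate but differ on Pilot, so Gate → Pilot does not hold.

No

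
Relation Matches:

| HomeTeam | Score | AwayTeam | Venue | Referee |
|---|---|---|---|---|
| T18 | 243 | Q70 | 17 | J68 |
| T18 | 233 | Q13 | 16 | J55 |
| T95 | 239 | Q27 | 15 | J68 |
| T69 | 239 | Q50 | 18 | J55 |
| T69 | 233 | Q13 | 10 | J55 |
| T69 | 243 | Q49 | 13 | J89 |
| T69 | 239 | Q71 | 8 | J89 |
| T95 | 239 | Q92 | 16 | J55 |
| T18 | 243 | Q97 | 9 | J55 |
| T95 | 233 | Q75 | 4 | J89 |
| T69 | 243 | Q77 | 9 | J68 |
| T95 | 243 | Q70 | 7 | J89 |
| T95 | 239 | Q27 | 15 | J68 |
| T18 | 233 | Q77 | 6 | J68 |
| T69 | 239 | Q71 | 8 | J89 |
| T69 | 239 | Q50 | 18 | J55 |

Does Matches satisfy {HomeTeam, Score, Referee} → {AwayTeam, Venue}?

Yes

(HomeTeam=T18, Score=243, Referee=J68): 1 row → {AwayTeam,Venue} = (Q70, 17) ✓
(HomeTeam=T18, Score=233, Referee=J55): 1 row → {AwayTeam,Venue} = (Q13, 16) ✓
(HomeTeam=T95, Score=239, Referee=J68): 2 rows → {AwayTeam,Venue} = (Q27, 15), (Q27, 15) ✓
(HomeTeam=T69, Score=239, Referee=J55): 2 rows → {AwayTeam,Venue} = (Q50, 18), (Q50, 18) ✓
(HomeTeam=T69, Score=233, Referee=J55): 1 row → {AwayTeam,Venue} = (Q13, 10) ✓
(HomeTeam=T69, Score=243, Referee=J89): 1 row → {AwayTeam,Venue} = (Q49, 13) ✓
(HomeTeam=T69, Score=239, Referee=J89): 2 rows → {AwayTeam,Venue} = (Q71, 8), (Q71, 8) ✓
(HomeTeam=T95, Score=239, Referee=J55): 1 row → {AwayTeam,Venue} = (Q92, 16) ✓
(HomeTeam=T18, Score=243, Referee=J55): 1 row → {AwayTeam,Venue} = (Q97, 9) ✓
(HomeTeam=T95, Score=233, Referee=J89): 1 row → {AwayTeam,Venue} = (Q75, 4) ✓
(HomeTeam=T69, Score=243, Referee=J68): 1 row → {AwayTeam,Venue} = (Q77, 9) ✓
(HomeTeam=T95, Score=243, Referee=J89): 1 row → {AwayTeam,Venue} = (Q70, 7) ✓
(HomeTeam=T18, Score=233, Referee=J68): 1 row → {AwayTeam,Venue} = (Q77, 6) ✓
Every {HomeTeam, Score, Referee} value is associated with a single {AwayTeam, Venue} value, so {HomeTeam, Score, Referee} → {AwayTeam, Venue} holds.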